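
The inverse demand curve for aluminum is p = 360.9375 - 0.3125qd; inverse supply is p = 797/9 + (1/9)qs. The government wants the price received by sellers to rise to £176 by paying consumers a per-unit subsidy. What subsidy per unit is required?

Required subsidy s = £61 per unit

At a seller price of 176, quantity supplied is -797 + 9·176 = 787.
Buyers absorb 787 only when they pay pb = 360.9375 − 0.3125·787 = 115.
s = ps − pb = 176 − 115 = 61.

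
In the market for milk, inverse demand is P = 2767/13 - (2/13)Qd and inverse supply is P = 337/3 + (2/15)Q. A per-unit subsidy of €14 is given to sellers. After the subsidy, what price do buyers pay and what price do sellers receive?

Pre-subsidy: 2767/13 - (2/13)Q = 337/3 + (2/15)Q gives Q* = 350 and P* = 159.
With the subsidy, sellers receive Ps = Pb + 14 for each unit, where Pb is the price buyers pay.
On the curves, Pb = 2767/13 - (2/13)Q and Ps = 337/3 + (2/15)Q; the wedge Ps − Pb = 14 gives 337/3 + (2/15)Q − (2767/13 - (2/13)Q) = 14, so Q' = 398.75.
Then Pb = 2767/13 − (2/13)·398.75 = 151.5 and Ps = 337/3 + (2/15)·398.75 = 165.5.

Buyers pay €151.5; sellers receive €165.5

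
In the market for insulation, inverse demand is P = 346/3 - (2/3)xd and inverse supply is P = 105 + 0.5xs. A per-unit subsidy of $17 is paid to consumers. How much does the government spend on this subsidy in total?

Pre-subsidy: 346/3 - (2/3)x = 105 + 0.5x gives x* = 62/7 and P* = 766/7.
With the rebate, buyers effectively pay Pb = Ps − 17, where Ps is the price sellers receive.
On the curves, Pb = 346/3 - (2/3)x and Ps = 105 + 0.5x; the wedge Ps − Pb = 17 gives 105 + 0.5x − (346/3 - (2/3)x) = 17, so x' = 164/7.
Then Pb = 346/3 − (2/3)·(164/7) = 698/7 and Ps = 105 + 0.5·(164/7) = 817/7.
Government outlay = subsidy × quantity = 17 × 164/7 = 2788/7.

Government cost = 2788/7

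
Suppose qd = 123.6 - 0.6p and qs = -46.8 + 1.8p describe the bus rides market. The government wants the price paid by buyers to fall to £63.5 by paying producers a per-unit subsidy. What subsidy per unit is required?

At a buyer price of 63.5, quantity demanded is 123.6 − 0.6·63.5 = 85.5.
Sellers supply 85.5 only when they receive ps with -46.8 + 1.8·ps = 85.5, i.e. ps = 73.5.
s = ps − pb = 73.5 − 63.5 = 10.

Required subsidy s = £10 per unit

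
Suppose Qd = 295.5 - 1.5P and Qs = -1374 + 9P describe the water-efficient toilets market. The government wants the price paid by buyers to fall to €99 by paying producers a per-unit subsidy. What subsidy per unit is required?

At a buyer price of 99, quantity demanded is 295.5 − 1.5·99 = 147.
Sellers supply 147 only when they receive Ps with -1374 + 9·Ps = 147, i.e. Ps = 169.
s = Ps − Pb = 169 − 99 = 70.

Required subsidy s = €70 per unit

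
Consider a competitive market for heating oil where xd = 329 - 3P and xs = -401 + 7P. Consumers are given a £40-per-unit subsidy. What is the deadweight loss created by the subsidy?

Deadweight loss = £1680

Pre-subsidy: 329 - 3P = -401 + 7P gives P* = 73, x* = 110.
With the rebate, buyers effectively pay Pb = Ps − 40, where Ps is the price sellers receive.
Demand in terms of Ps becomes xd = 329 − 3(Ps − 40) = 449 - 3Ps. Setting this equal to supply: 449 - 3Ps = -401 + 7Ps, so Ps = 85.
Buyers pay Pb = 85 − 40 = 45; x' = -401 + 7·85 = 194.
The subsidy expands output by 194 − 110 = 84 past the efficient level; on those units the gap between marginal cost and willingness to pay runs from 0 up to 40.
DWL = ½ × 40 × 84 = 1680.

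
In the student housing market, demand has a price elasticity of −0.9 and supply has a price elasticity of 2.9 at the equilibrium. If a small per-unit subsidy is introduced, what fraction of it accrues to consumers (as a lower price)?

Consumer share = 29/38

For a small subsidy around the equilibrium, the benefit split depends on the relative slopes, which at a point are proportional to the elasticities.
Buyer share = εs/(εs + |εd|) = 2.9/(2.9 + 0.9) = 29/38; seller share = |εd|/(εs + |εd|) = 9/38.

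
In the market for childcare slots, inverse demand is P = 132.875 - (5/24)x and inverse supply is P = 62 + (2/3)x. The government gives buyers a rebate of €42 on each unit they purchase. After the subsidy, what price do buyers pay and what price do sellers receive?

Buyers pay €106; sellers receive €148

Pre-subsidy: 132.875 - (5/24)x = 62 + (2/3)x gives x* = 81 and P* = 116.
With the rebate, buyers effectively pay Pb = Ps − 42, where Ps is the price sellers receive.
On the curves, Pb = 132.875 - (5/24)x and Ps = 62 + (2/3)x; the wedge Ps − Pb = 42 gives 62 + (2/3)x − (132.875 - (5/24)x) = 42, so x' = 129.
Then Pb = 132.875 − (5/24)·129 = 106 and Ps = 62 + (2/3)·129 = 148.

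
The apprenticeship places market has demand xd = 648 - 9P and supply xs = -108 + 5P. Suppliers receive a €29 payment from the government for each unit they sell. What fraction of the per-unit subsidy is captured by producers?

Producer share = 9/14

Pre-subsidy: 648 - 9P = -108 + 5P gives P* = 54, x* = 162.
With the subsidy, sellers receive Ps = Pb + 29 for each unit, where Pb is the price buyers pay.
Supply in terms of Pb becomes xs = -108 + 5(Pb + 29) = 37 + 5Pb. Setting this equal to demand: 648 - 9Pb = 37 + 5Pb, so Pb = 611/14.
Sellers receive Ps = 611/14 + 29 = 1017/14; x' = 648 − 9·(611/14) = 3573/14.
Buyers' price falls by P* − Pb = 54 − 611/14 = 145/14; sellers' price rises by Ps − P* = 1017/14 − 54 = 261/14.
So producers capture (261/14)/29 = 9/14 of each unit of subsidy.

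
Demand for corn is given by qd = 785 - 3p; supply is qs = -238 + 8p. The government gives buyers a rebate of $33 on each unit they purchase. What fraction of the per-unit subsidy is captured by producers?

Pre-subsidy: 785 - 3p = -238 + 8p gives p* = 93, q* = 506.
With the rebate, buyers effectively pay pb = ps − 33, where ps is the price sellers receive.
Demand in terms of ps becomes qd = 785 − 3(ps − 33) = 884 - 3ps. Setting this equal to supply: 884 - 3ps = -238 + 8ps, so ps = 102.
Buyers pay pb = 102 − 33 = 69; q' = -238 + 8·102 = 578.
Buyers' price falls by p* − pb = 93 − 69 = 24; sellers' price rises by ps − p* = 102 − 93 = 9.
So producers capture 9/33 = 3/11 of each unit of subsidy.

Producer share = 3/11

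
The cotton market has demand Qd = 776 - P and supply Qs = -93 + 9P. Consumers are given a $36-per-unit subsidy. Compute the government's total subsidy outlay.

Pre-subsidy: 776 - P = -93 + 9P gives P* = 86.9, Q* = 689.1.
With the rebate, buyers effectively pay Pb = Ps − 36, where Ps is the price sellers receive.
Demand in terms of Ps becomes Qd = 776 − 1(Ps − 36) = 812 - Ps. Setting this equal to supply: 812 - Ps = -93 + 9Ps, so Ps = 90.5.
Buyers pay Pb = 90.5 − 36 = 54.5; Q' = -93 + 9·90.5 = 721.5.
Government outlay = subsidy × quantity = 36 × 721.5 = 25974.

Government cost = $25974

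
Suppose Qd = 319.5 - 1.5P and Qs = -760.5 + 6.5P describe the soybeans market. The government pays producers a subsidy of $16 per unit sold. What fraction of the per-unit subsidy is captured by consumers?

Consumer share = 0.8125

Pre-subsidy: 319.5 - 1.5P = -760.5 + 6.5P gives P* = 135, Q* = 117.
With the subsidy, sellers receive Ps = Pb + 16 for each unit, where Pb is the price buyers pay.
Supply in terms of Pb becomes Qs = -760.5 + 6.5(Pb + 16) = -656.5 + 6.5Pb. Setting this equal to demand: 319.5 - 1.5Pb = -656.5 + 6.5Pb, so Pb = 122.
Sellers receive Ps = 122 + 16 = 138; Q' = 319.5 − 1.5·122 = 136.5.
Buyers' price falls by P* − Pb = 135 − 122 = 13; sellers' price rises by Ps − P* = 138 − 135 = 3.
So consumers capture 13/16 = 0.8125 of each unit of subsidy.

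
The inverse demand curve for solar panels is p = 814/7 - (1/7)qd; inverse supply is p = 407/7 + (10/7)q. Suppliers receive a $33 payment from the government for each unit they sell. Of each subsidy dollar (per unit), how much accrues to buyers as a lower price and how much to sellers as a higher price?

Buyers gain $3 per unit; sellers gain $30 per unit

Pre-subsidy: 814/7 - (1/7)q = 407/7 + (10/7)q gives q* = 37 and p* = 111.
With the subsidy, sellers receive ps = pb + 33 for each unit, where pb is the price buyers pay.
On the curves, pb = 814/7 - (1/7)q and ps = 407/7 + (10/7)q; the wedge ps − pb = 33 gives 407/7 + (10/7)q − (814/7 - (1/7)q) = 33, so q' = 58.
Then pb = 814/7 − (1/7)·58 = 108 and ps = 407/7 + (10/7)·58 = 141.
Buyers' price falls by p* − pb = 111 − 108 = 3; sellers' price rises by ps − p* = 141 − 111 = 30.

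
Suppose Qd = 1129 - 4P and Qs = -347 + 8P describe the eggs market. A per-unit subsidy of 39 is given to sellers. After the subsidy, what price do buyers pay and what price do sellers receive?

Buyers pay 97; sellers receive 136

Pre-subsidy: 1129 - 4P = -347 + 8P gives P* = 123, Q* = 637.
With the subsidy, sellers receive Ps = Pb + 39 for each unit, where Pb is the price buyers pay.
Supply in terms of Pb becomes Qs = -347 + 8(Pb + 39) = -35 + 8Pb. Setting this equal to demand: 1129 - 4Pb = -35 + 8Pb, so Pb = 97.
Sellers receive Ps = 97 + 39 = 136; Q' = 1129 − 4·97 = 741.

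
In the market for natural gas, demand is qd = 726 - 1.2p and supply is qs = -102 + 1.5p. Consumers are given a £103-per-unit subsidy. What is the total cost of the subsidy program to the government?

Pre-subsidy: 726 - 1.2p = -102 + 1.5p gives p* = 920/3, q* = 358.
With the rebate, buyers effectively pay pb = ps − 103, where ps is the price sellers receive.
Demand in terms of ps becomes qd = 726 − 1.2(ps − 103) = 849.6 - 1.2ps. Setting this equal to supply: 849.6 - 1.2ps = -102 + 1.5ps, so ps = 3172/9.
Buyers pay pb = 3172/9 − 103 = 2245/9; q' = -102 + 1.5·(3172/9) = 1280/3.
Government outlay = subsidy × quantity = 103 × 1280/3 = 131840/3.

Government cost = 131840/3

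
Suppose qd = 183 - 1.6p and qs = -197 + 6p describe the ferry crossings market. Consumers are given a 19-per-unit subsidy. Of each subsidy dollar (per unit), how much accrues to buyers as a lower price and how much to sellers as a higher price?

Buyers gain 15 per unit; sellers gain 4 per unit

Pre-subsidy: 183 - 1.6p = -197 + 6p gives p* = 50, q* = 103.
With the rebate, buyers effectively pay pb = ps − 19, where ps is the price sellers receive.
Demand in terms of ps becomes qd = 183 − 1.6(ps − 19) = 213.4 - 1.6ps. Setting this equal to supply: 213.4 - 1.6ps = -197 + 6ps, so ps = 54.
Buyers pay pb = 54 − 19 = 35; q' = -197 + 6·54 = 127.
Buyers' price falls by p* − pb = 50 − 35 = 15; sellers' price rises by ps − p* = 54 − 50 = 4.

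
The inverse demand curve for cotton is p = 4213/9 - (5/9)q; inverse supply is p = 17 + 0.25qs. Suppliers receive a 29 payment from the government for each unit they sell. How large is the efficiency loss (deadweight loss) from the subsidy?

Pre-subsidy: 4213/9 - (5/9)q = 17 + 0.25q gives q* = 560 and p* = 157.
With the subsidy, sellers receive ps = pb + 29 for each unit, where pb is the price buyers pay.
On the curves, pb = 4213/9 - (5/9)q and ps = 17 + 0.25q; the wedge ps − pb = 29 gives 17 + 0.25q − (4213/9 - (5/9)q) = 29, so q' = 596.
Then pb = 4213/9 − (5/9)·596 = 137 and ps = 17 + 0.25·596 = 166.
The subsidy expands output by 596 − 560 = 36 past the efficient level; on those units the gap between marginal cost and willingness to pay runs from 0 up to 29.
DWL = ½ × 29 × 36 = 522.

Deadweight loss = 522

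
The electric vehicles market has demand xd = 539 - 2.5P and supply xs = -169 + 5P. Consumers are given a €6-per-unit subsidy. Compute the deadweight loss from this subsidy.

Pre-subsidy: 539 - 2.5P = -169 + 5P gives P* = 94.4, x* = 303.
With the rebate, buyers effectively pay Pb = Ps − 6, where Ps is the price sellers receive.
Demand in terms of Ps becomes xd = 539 − 2.5(Ps − 6) = 554 - 2.5Ps. Setting this equal to supply: 554 - 2.5Ps = -169 + 5Ps, so Ps = 96.4.
Buyers pay Pb = 96.4 − 6 = 90.4; x' = -169 + 5·96.4 = 313.
The subsidy expands output by 313 − 303 = 10 past the efficient level; on those units the gap between marginal cost and willingness to pay runs from 0 up to 6.
DWL = ½ × 6 × 10 = 30.

Deadweight loss = €30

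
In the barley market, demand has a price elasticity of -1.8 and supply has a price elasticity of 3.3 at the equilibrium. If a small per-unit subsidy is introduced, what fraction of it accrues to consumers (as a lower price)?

For a small subsidy around the equilibrium, the benefit split depends on the relative slopes, which at a point are proportional to the elasticities.
Buyer share = εs/(εs + |εd|) = 3.3/(3.3 + 1.8) = 11/17; seller share = |εd|/(εs + |εd|) = 6/17.

Consumer share = 11/17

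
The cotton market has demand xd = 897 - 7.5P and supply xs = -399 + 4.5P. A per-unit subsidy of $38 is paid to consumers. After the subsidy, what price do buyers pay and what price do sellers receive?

Pre-subsidy: 897 - 7.5P = -399 + 4.5P gives P* = 108, x* = 87.
With the rebate, buyers effectively pay Pb = Ps − 38, where Ps is the price sellers receive.
Demand in terms of Ps becomes xd = 897 − 7.5(Ps − 38) = 1182 - 7.5Ps. Setting this equal to supply: 1182 - 7.5Ps = -399 + 4.5Ps, so Ps = 131.75.
Buyers pay Pb = 131.75 − 38 = 93.75; x' = -399 + 4.5·131.75 = 193.875.

Buyers pay $93.75; sellers receive $131.75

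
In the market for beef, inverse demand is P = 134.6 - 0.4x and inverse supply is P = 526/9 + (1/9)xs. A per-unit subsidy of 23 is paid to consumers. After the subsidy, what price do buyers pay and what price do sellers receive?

Buyers pay 57; sellers receive 80

Pre-subsidy: 134.6 - 0.4x = 526/9 + (1/9)x gives x* = 149 and P* = 75.
With the rebate, buyers effectively pay Pb = Ps − 23, where Ps is the price sellers receive.
On the curves, Pb = 134.6 - 0.4x and Ps = 526/9 + (1/9)x; the wedge Ps − Pb = 23 gives 526/9 + (1/9)x − (134.6 - 0.4x) = 23, so x' = 194.
Then Pb = 134.6 − 0.4·194 = 57 and Ps = 526/9 + (1/9)·194 = 80.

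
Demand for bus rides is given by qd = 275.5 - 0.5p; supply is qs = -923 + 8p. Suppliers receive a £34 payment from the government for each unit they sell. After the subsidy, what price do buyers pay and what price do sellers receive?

Pre-subsidy: 275.5 - 0.5p = -923 + 8p gives p* = 141, q* = 205.
With the subsidy, sellers receive ps = pb + 34 for each unit, where pb is the price buyers pay.
Supply in terms of pb becomes qs = -923 + 8(pb + 34) = -651 + 8pb. Setting this equal to demand: 275.5 - 0.5pb = -651 + 8pb, so pb = 109.
Sellers receive ps = 109 + 34 = 143; q' = 275.5 − 0.5·109 = 221.

Buyers pay £109; sellers receive £143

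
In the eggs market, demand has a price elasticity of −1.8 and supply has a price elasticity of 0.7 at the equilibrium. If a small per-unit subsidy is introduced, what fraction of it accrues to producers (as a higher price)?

For a small subsidy around the equilibrium, the benefit split depends on the relative slopes, which at a point are proportional to the elasticities.
Buyer share = εs/(εs + |εd|) = 0.7/(0.7 + 1.8) = 0.28; seller share = |εd|/(εs + |εd|) = 0.72.
So producers capture 0.72 of the subsidy.

Producer share = 0.72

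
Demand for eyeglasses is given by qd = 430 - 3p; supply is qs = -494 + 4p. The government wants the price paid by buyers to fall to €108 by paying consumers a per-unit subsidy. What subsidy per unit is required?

Required subsidy s = €42 per unit

At a buyer price of 108, quantity demanded is 430 − 3·108 = 106.
Sellers supply 106 only when they receive ps with -494 + 4·ps = 106, i.e. ps = 150.
s = ps − pb = 150 − 108 = 42.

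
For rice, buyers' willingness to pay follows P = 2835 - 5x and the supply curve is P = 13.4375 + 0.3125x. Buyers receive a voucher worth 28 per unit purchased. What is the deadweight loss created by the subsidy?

Pre-subsidy: 2835 - 5x = 13.4375 + 0.3125x gives x* = 9029/17 and P* = 3050/17.
With the rebate, buyers effectively pay Pb = Ps − 28, where Ps is the price sellers receive.
On the curves, Pb = 2835 - 5x and Ps = 13.4375 + 0.3125x; the wedge Ps − Pb = 28 gives 13.4375 + 0.3125x − (2835 - 5x) = 28, so x' = 45593/85.
Then Pb = 2835 − 5·(45593/85) = 2602/17 and Ps = 13.4375 + 0.3125·(45593/85) = 3078/17.
The subsidy expands output by 45593/85 − 9029/17 = 448/85 past the efficient level; on those units the gap between marginal cost and willingness to pay runs from 0 up to 28.
DWL = ½ × 28 × 448/85 = 6272/85.

Deadweight loss = 6272/85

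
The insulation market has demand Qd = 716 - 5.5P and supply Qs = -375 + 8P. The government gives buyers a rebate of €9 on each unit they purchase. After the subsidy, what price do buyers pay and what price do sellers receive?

Buyers pay 2038/27; sellers receive 2281/27

Pre-subsidy: 716 - 5.5P = -375 + 8P gives P* = 2182/27, Q* = 7331/27.
With the rebate, buyers effectively pay Pb = Ps − 9, where Ps is the price sellers receive.
Demand in terms of Ps becomes Qd = 716 − 5.5(Ps − 9) = 765.5 - 5.5Ps. Setting this equal to supply: 765.5 - 5.5Ps = -375 + 8Ps, so Ps = 2281/27.
Buyers pay Pb = 2281/27 − 9 = 2038/27; Q' = -375 + 8·(2281/27) = 8123/27.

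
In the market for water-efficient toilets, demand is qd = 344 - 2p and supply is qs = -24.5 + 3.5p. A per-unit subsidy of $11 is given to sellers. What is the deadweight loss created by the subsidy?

Deadweight loss = $77

Pre-subsidy: 344 - 2p = -24.5 + 3.5p gives p* = 67, q* = 210.
With the subsidy, sellers receive ps = pb + 11 for each unit, where pb is the price buyers pay.
Supply in terms of pb becomes qs = -24.5 + 3.5(pb + 11) = 14 + 3.5pb. Setting this equal to demand: 344 - 2pb = 14 + 3.5pb, so pb = 60.
Sellers receive ps = 60 + 11 = 71; q' = 344 − 2·60 = 224.
The subsidy expands output by 224 − 210 = 14 past the efficient level; on those units the gap between marginal cost and willingness to pay runs from 0 up to 11.
DWL = ½ × 11 × 14 = 77.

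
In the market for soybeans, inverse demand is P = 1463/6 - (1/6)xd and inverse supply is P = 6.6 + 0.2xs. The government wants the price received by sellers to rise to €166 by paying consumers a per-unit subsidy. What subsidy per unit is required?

At a seller price of 166, quantity supplied is -33 + 5·166 = 797.
Buyers absorb 797 only when they pay Pb = 1463/6 − (1/6)·797 = 111.
s = Ps − Pb = 166 − 111 = 55.

Required subsidy s = €55 per unit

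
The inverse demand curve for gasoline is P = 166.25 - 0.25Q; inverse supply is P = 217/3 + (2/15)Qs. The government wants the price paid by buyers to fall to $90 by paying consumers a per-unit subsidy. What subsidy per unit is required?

At a buyer price of 90, quantity demanded is 665 − 4·90 = 305.
Sellers supply 305 only when they receive Ps = 217/3 + (2/15)·305 = 113.
s = Ps − Pb = 113 − 90 = 23.

Required subsidy s = $23 per unit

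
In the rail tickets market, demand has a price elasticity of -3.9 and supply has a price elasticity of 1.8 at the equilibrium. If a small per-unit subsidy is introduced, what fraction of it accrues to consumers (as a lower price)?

For a small subsidy around the equilibrium, the benefit split depends on the relative slopes, which at a point are proportional to the elasticities.
Buyer share = εs/(εs + |εd|) = 1.8/(1.8 + 3.9) = 6/19; seller share = |εd|/(εs + |εd|) = 13/19.

Consumer share = 6/19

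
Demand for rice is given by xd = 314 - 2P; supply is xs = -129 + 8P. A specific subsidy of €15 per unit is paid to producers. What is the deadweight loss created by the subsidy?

Deadweight loss = €180

Pre-subsidy: 314 - 2P = -129 + 8P gives P* = 44.3, x* = 225.4.
With the subsidy, sellers receive Ps = Pb + 15 for each unit, where Pb is the price buyers pay.
Supply in terms of Pb becomes xs = -129 + 8(Pb + 15) = -9 + 8Pb. Setting this equal to demand: 314 - 2Pb = -9 + 8Pb, so Pb = 32.3.
Sellers receive Ps = 32.3 + 15 = 47.3; x' = 314 − 2·32.3 = 249.4.
The subsidy expands output by 249.4 − 225.4 = 24 past the efficient level; on those units the gap between marginal cost and willingness to pay runs from 0 up to 15.
DWL = ½ × 15 × 24 = 180.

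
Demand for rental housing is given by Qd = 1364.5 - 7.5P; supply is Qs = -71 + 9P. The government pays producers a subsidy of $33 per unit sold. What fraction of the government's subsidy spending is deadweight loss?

DWL / government spending = 135/1694

Pre-subsidy: 1364.5 - 7.5P = -71 + 9P gives P* = 87, Q* = 712.
With the subsidy, sellers receive Ps = Pb + 33 for each unit, where Pb is the price buyers pay.
Supply in terms of Pb becomes Qs = -71 + 9(Pb + 33) = 226 + 9Pb. Setting this equal to demand: 1364.5 - 7.5Pb = 226 + 9Pb, so Pb = 69.
Sellers receive Ps = 69 + 33 = 102; Q' = 1364.5 − 7.5·69 = 847.
ΔCS = ½(712 + 847)(87 − 69) = 14031; ΔPS = ½(712 + 847)(102 − 87) = 11692.5.
Government spending = 33 × 847 = 27951.
DWL = ½ × 33 × (847 − 712) = 2227.5; fraction = 2227.5 / 27951 = 135/1694.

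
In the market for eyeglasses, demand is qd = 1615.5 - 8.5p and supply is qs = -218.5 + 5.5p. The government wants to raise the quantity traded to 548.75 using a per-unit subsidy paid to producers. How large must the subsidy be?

At q = 548.75, invert demand for the buyer price: pb = (1615.5 − 548.75)/8.5 = 125.5; invert supply for the seller price: ps = (548.75 − (-218.5))/5.5 = 139.5.
The subsidy must fill the gap: s = ps − pb = 139.5 − 125.5 = 14.

Required subsidy s = 14 per unit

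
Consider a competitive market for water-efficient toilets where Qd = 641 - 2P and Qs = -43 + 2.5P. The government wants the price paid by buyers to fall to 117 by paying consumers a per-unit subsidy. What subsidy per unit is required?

Required subsidy s = 63 per unit

At a buyer price of 117, quantity demanded is 641 − 2·117 = 407.
Sellers supply 407 only when they receive Ps with -43 + 2.5·Ps = 407, i.e. Ps = 180.
s = Ps − Pb = 180 − 117 = 63.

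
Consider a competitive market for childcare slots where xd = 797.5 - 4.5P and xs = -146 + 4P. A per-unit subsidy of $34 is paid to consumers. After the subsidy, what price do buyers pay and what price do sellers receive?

Pre-subsidy: 797.5 - 4.5P = -146 + 4P gives P* = 111, x* = 298.
With the rebate, buyers effectively pay Pb = Ps − 34, where Ps is the price sellers receive.
Demand in terms of Ps becomes xd = 797.5 − 4.5(Ps − 34) = 950.5 - 4.5Ps. Setting this equal to supply: 950.5 - 4.5Ps = -146 + 4Ps, so Ps = 129.
Buyers pay Pb = 129 − 34 = 95; x' = -146 + 4·129 = 370.

Buyers pay $95; sellers receive $129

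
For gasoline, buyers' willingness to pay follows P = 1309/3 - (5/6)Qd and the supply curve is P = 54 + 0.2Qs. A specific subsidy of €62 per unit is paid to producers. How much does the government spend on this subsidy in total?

Pre-subsidy: 1309/3 - (5/6)Q = 54 + 0.2Q gives Q* = 370 and P* = 128.
With the subsidy, sellers receive Ps = Pb + 62 for each unit, where Pb is the price buyers pay.
On the curves, Pb = 1309/3 - (5/6)Q and Ps = 54 + 0.2Q; the wedge Ps − Pb = 62 gives 54 + 0.2Q − (1309/3 - (5/6)Q) = 62, so Q' = 430.
Then Pb = 1309/3 − (5/6)·430 = 78 and Ps = 54 + 0.2·430 = 140.
Government outlay = subsidy × quantity = 62 × 430 = 26660.

Government cost = €26660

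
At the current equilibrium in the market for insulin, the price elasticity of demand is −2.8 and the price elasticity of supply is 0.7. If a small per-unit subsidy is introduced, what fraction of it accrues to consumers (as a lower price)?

For a small subsidy around the equilibrium, the benefit split depends on the relative slopes, which at a point are proportional to the elasticities.
Buyer share = εs/(εs + |εd|) = 0.7/(0.7 + 2.8) = 0.2; seller share = |εd|/(εs + |εd|) = 0.8.

Consumer share = 0.2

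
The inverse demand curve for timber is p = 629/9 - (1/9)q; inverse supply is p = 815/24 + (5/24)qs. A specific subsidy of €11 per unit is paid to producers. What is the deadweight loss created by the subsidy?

Pre-subsidy: 629/9 - (1/9)q = 815/24 + (5/24)q gives q* = 2587/23 and p* = 1320/23.
With the subsidy, sellers receive ps = pb + 11 for each unit, where pb is the price buyers pay.
On the curves, pb = 629/9 - (1/9)q and ps = 815/24 + (5/24)q; the wedge ps − pb = 11 gives 815/24 + (5/24)q − (629/9 - (1/9)q) = 11, so q' = 3379/23.
Then pb = 629/9 − (1/9)·(3379/23) = 1232/23 and ps = 815/24 + (5/24)·(3379/23) = 1485/23.
The subsidy expands output by 3379/23 − 2587/23 = 792/23 past the efficient level; on those units the gap between marginal cost and willingness to pay runs from 0 up to 11.
DWL = ½ × 11 × 792/23 = 4356/23.

Deadweight loss = 4356/23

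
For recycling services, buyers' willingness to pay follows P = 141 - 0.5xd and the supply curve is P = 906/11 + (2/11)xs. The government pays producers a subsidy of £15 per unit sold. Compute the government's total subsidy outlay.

Pre-subsidy: 141 - 0.5x = 906/11 + (2/11)x gives x* = 86 and P* = 98.
With the subsidy, sellers receive Ps = Pb + 15 for each unit, where Pb is the price buyers pay.
On the curves, Pb = 141 - 0.5x and Ps = 906/11 + (2/11)x; the wedge Ps − Pb = 15 gives 906/11 + (2/11)x − (141 - 0.5x) = 15, so x' = 108.
Then Pb = 141 − 0.5·108 = 87 and Ps = 906/11 + (2/11)·108 = 102.
Government outlay = subsidy × quantity = 15 × 108 = 1620.

Government cost = £1620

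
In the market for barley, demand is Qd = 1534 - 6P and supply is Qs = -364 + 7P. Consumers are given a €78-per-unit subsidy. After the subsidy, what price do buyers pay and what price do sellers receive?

Buyers pay €104; sellers receive €182

Pre-subsidy: 1534 - 6P = -364 + 7P gives P* = 146, Q* = 658.
With the rebate, buyers effectively pay Pb = Ps − 78, where Ps is the price sellers receive.
Demand in terms of Ps becomes Qd = 1534 − 6(Ps − 78) = 2002 - 6Ps. Setting this equal to supply: 2002 - 6Ps = -364 + 7Ps, so Ps = 182.
Buyers pay Pb = 182 − 78 = 104; Q' = -364 + 7·182 = 910.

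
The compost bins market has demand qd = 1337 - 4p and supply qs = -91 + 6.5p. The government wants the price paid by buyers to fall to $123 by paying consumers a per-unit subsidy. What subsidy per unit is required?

At a buyer price of 123, quantity demanded is 1337 − 4·123 = 845.
Sellers supply 845 only when they receive ps with -91 + 6.5·ps = 845, i.e. ps = 144.
s = ps − pb = 144 − 123 = 21.

Required subsidy s = $21 per unit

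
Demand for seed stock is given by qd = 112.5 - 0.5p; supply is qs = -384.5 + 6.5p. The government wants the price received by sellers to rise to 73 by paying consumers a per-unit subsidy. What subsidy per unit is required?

Required subsidy s = 28 per unit

At a seller price of 73, quantity supplied is -384.5 + 6.5·73 = 90.
Buyers absorb 90 only when they pay pb with 112.5 − 0.5·pb = 90, i.e. pb = 45.
s = ps − pb = 73 − 45 = 28.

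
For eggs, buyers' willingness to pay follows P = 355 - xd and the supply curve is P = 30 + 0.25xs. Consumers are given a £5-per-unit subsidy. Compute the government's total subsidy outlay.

Government cost = £1320

Pre-subsidy: 355 - x = 30 + 0.25x gives x* = 260 and P* = 95.
With the rebate, buyers effectively pay Pb = Ps − 5, where Ps is the price sellers receive.
On the curves, Pb = 355 - x and Ps = 30 + 0.25x; the wedge Ps − Pb = 5 gives 30 + 0.25x − (355 - x) = 5, so x' = 264.
Then Pb = 355 − 1·264 = 91 and Ps = 30 + 0.25·264 = 96.
Government outlay = subsidy × quantity = 5 × 264 = 1320.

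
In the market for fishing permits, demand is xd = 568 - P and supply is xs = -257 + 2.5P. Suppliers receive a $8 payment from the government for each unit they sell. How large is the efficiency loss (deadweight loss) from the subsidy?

Deadweight loss = 160/7

Pre-subsidy: 568 - P = -257 + 2.5P gives P* = 1650/7, x* = 2326/7.
With the subsidy, sellers receive Ps = Pb + 8 for each unit, where Pb is the price buyers pay.
Supply in terms of Pb becomes xs = -257 + 2.5(Pb + 8) = -237 + 2.5Pb. Setting this equal to demand: 568 - Pb = -237 + 2.5Pb, so Pb = 230.
Sellers receive Ps = 230 + 8 = 238; x' = 568 − 1·230 = 338.
The subsidy expands output by 338 − 2326/7 = 40/7 past the efficient level; on those units the gap between marginal cost and willingness to pay runs from 0 up to 8.
DWL = ½ × 8 × 40/7 = 160/7.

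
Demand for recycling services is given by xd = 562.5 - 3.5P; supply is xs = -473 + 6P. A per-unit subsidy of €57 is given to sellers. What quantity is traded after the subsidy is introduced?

Pre-subsidy: 562.5 - 3.5P = -473 + 6P gives P* = 109, x* = 181.
With the subsidy, sellers receive Ps = Pb + 57 for each unit, where Pb is the price buyers pay.
Supply in terms of Pb becomes xs = -473 + 6(Pb + 57) = -131 + 6Pb. Setting this equal to demand: 562.5 - 3.5Pb = -131 + 6Pb, so Pb = 73.
Sellers receive Ps = 73 + 57 = 130; x' = 562.5 − 3.5·73 = 307.

x' = 307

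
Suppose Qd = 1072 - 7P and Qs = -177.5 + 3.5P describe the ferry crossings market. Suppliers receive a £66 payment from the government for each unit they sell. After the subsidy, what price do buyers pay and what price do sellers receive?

Pre-subsidy: 1072 - 7P = -177.5 + 3.5P gives P* = 119, Q* = 239.
With the subsidy, sellers receive Ps = Pb + 66 for each unit, where Pb is the price buyers pay.
Supply in terms of Pb becomes Qs = -177.5 + 3.5(Pb + 66) = 53.5 + 3.5Pb. Setting this equal to demand: 1072 - 7Pb = 53.5 + 3.5Pb, so Pb = 97.
Sellers receive Ps = 97 + 66 = 163; Q' = 1072 − 7·97 = 393.

Buyers pay £97; sellers receive £163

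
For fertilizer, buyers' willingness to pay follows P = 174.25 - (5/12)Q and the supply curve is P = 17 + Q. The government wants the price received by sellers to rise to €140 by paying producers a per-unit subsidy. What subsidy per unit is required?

Required subsidy s = €17 per unit

At a seller price of 140, quantity supplied is -17 + 1·140 = 123.
Buyers absorb 123 only when they pay Pb = 174.25 − (5/12)·123 = 123.
s = Ps − Pb = 140 − 123 = 17.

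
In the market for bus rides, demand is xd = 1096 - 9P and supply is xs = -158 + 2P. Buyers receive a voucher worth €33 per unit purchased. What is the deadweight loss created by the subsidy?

Pre-subsidy: 1096 - 9P = -158 + 2P gives P* = 114, x* = 70.
With the rebate, buyers effectively pay Pb = Ps − 33, where Ps is the price sellers receive.
Demand in terms of Ps becomes xd = 1096 − 9(Ps − 33) = 1393 - 9Ps. Setting this equal to supply: 1393 - 9Ps = -158 + 2Ps, so Ps = 141.
Buyers pay Pb = 141 − 33 = 108; x' = -158 + 2·141 = 124.
The subsidy expands output by 124 − 70 = 54 past the efficient level; on those units the gap between marginal cost and willingness to pay runs from 0 up to 33.
DWL = ½ × 33 × 54 = 891.

Deadweight loss = €891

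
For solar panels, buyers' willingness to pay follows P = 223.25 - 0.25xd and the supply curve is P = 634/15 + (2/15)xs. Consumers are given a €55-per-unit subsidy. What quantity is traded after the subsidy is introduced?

Pre-subsidy: 223.25 - 0.25x = 634/15 + (2/15)x gives x* = 10859/23 and P* = 2420/23.
With the rebate, buyers effectively pay Pb = Ps − 55, where Ps is the price sellers receive.
On the curves, Pb = 223.25 - 0.25x and Ps = 634/15 + (2/15)x; the wedge Ps − Pb = 55 gives 634/15 + (2/15)x − (223.25 - 0.25x) = 55, so x' = 14159/23.
Then Pb = 223.25 − 0.25·(14159/23) = 1595/23 and Ps = 634/15 + (2/15)·(14159/23) = 2860/23.

x' = 14159/23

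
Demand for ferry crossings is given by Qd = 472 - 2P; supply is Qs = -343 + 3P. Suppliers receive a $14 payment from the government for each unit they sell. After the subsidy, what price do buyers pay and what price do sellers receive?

Pre-subsidy: 472 - 2P = -343 + 3P gives P* = 163, Q* = 146.
With the subsidy, sellers receive Ps = Pb + 14 for each unit, where Pb is the price buyers pay.
Supply in terms of Pb becomes Qs = -343 + 3(Pb + 14) = -301 + 3Pb. Setting this equal to demand: 472 - 2Pb = -301 + 3Pb, so Pb = 154.6.
Sellers receive Ps = 154.6 + 14 = 168.6; Q' = 472 − 2·154.6 = 162.8.

Buyers pay $154.6; sellers receive $168.6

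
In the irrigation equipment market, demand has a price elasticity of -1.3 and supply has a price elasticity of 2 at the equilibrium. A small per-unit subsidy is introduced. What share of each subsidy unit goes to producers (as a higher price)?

Producer share = 13/33

For a small subsidy around the equilibrium, the benefit split depends on the relative slopes, which at a point are proportional to the elasticities.
Buyer share = εs/(εs + |εd|) = 2/(2 + 1.3) = 20/33; seller share = |εd|/(εs + |εd|) = 13/33.
So producers capture 13/33 of the subsidy.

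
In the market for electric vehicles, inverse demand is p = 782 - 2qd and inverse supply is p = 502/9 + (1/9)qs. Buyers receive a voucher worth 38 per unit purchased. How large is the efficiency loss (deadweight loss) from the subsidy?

Deadweight loss = 342

Pre-subsidy: 782 - 2q = 502/9 + (1/9)q gives q* = 344 and p* = 94.
With the rebate, buyers effectively pay pb = ps − 38, where ps is the price sellers receive.
On the curves, pb = 782 - 2q and ps = 502/9 + (1/9)q; the wedge ps − pb = 38 gives 502/9 + (1/9)q − (782 - 2q) = 38, so q' = 362.
Then pb = 782 − 2·362 = 58 and ps = 502/9 + (1/9)·362 = 96.
The subsidy expands output by 362 − 344 = 18 past the efficient level; on those units the gap between marginal cost and willingness to pay runs from 0 up to 38.
DWL = ½ × 38 × 18 = 342.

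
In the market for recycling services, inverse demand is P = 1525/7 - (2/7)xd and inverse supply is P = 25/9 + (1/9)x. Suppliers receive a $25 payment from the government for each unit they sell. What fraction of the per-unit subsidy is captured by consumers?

Pre-subsidy: 1525/7 - (2/7)x = 25/9 + (1/9)x gives x* = 542 and P* = 63.
With the subsidy, sellers receive Ps = Pb + 25 for each unit, where Pb is the price buyers pay.
On the curves, Pb = 1525/7 - (2/7)x and Ps = 25/9 + (1/9)x; the wedge Ps − Pb = 25 gives 25/9 + (1/9)x − (1525/7 - (2/7)x) = 25, so x' = 605.
Then Pb = 1525/7 − (2/7)·605 = 45 and Ps = 25/9 + (1/9)·605 = 70.
Buyers' price falls by P* − Pb = 63 − 45 = 18; sellers' price rises by Ps − P* = 70 − 63 = 7.
So consumers capture 18/25 = 0.72 of each unit of subsidy.

Consumer share = 0.72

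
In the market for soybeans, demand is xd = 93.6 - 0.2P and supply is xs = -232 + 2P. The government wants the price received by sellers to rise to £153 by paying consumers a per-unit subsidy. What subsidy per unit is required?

Required subsidy s = £55 per unit

At a seller price of 153, quantity supplied is -232 + 2·153 = 74.
Buyers absorb 74 only when they pay Pb with 93.6 − 0.2·Pb = 74, i.e. Pb = 98.
s = Ps − Pb = 153 − 98 = 55.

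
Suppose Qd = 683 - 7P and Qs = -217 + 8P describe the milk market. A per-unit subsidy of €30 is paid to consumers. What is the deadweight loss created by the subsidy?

Pre-subsidy: 683 - 7P = -217 + 8P gives P* = 60, Q* = 263.
With the rebate, buyers effectively pay Pb = Ps − 30, where Ps is the price sellers receive.
Demand in terms of Ps becomes Qd = 683 − 7(Ps − 30) = 893 - 7Ps. Setting this equal to supply: 893 - 7Ps = -217 + 8Ps, so Ps = 74.
Buyers pay Pb = 74 − 30 = 44; Q' = -217 + 8·74 = 375.
The subsidy expands output by 375 − 263 = 112 past the efficient level; on those units the gap between marginal cost and willingness to pay runs from 0 up to 30.
DWL = ½ × 30 × 112 = 1680.

Deadweight loss = €1680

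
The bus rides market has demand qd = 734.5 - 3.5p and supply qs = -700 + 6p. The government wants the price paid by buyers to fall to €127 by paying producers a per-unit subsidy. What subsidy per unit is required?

Required subsidy s = €38 per unit

At a buyer price of 127, quantity demanded is 734.5 − 3.5·127 = 290.
Sellers supply 290 only when they receive ps with -700 + 6·ps = 290, i.e. ps = 165.
s = ps − pb = 165 − 127 = 38.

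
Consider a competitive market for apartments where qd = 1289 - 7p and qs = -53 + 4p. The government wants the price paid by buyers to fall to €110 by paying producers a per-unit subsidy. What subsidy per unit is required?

At a buyer price of 110, quantity demanded is 1289 − 7·110 = 519.
Sellers supply 519 only when they receive ps with -53 + 4·ps = 519, i.e. ps = 143.
s = ps − pb = 143 − 110 = 33.

Required subsidy s = €33 per unit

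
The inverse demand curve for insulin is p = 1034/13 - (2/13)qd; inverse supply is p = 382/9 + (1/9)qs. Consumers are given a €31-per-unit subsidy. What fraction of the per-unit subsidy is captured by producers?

Producer share = 13/31

Pre-subsidy: 1034/13 - (2/13)q = 382/9 + (1/9)q gives q* = 140 and p* = 58.
With the rebate, buyers effectively pay pb = ps − 31, where ps is the price sellers receive.
On the curves, pb = 1034/13 - (2/13)q and ps = 382/9 + (1/9)q; the wedge ps − pb = 31 gives 382/9 + (1/9)q − (1034/13 - (2/13)q) = 31, so q' = 257.
Then pb = 1034/13 − (2/13)·257 = 40 and ps = 382/9 + (1/9)·257 = 71.
Buyers' price falls by p* − pb = 58 − 40 = 18; sellers' price rises by ps − p* = 71 − 58 = 13.
So producers capture 13/31 = 13/31 of each unit of subsidy.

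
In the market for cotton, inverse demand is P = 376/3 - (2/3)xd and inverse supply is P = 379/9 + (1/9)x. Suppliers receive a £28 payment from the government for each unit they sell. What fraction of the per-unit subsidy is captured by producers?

Producer share = 1/7

Pre-subsidy: 376/3 - (2/3)x = 379/9 + (1/9)x gives x* = 107 and P* = 54.
With the subsidy, sellers receive Ps = Pb + 28 for each unit, where Pb is the price buyers pay.
On the curves, Pb = 376/3 - (2/3)x and Ps = 379/9 + (1/9)x; the wedge Ps − Pb = 28 gives 379/9 + (1/9)x − (376/3 - (2/3)x) = 28, so x' = 143.
Then Pb = 376/3 − (2/3)·143 = 30 and Ps = 379/9 + (1/9)·143 = 58.
Buyers' price falls by P* − Pb = 54 − 30 = 24; sellers' price rises by Ps − P* = 58 − 54 = 4.
So producers capture 4/28 = 1/7 of each unit of subsidy.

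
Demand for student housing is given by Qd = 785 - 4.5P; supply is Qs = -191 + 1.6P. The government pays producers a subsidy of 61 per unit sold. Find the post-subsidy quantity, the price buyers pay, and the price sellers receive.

Q' = 137; buyers pay 144; sellers receive 205

Pre-subsidy: 785 - 4.5P = -191 + 1.6P gives P* = 160, Q* = 65.
With the subsidy, sellers receive Ps = Pb + 61 for each unit, where Pb is the price buyers pay.
Supply in terms of Pb becomes Qs = -191 + 1.6(Pb + 61) = -93.4 + 1.6Pb. Setting this equal to demand: 785 - 4.5Pb = -93.4 + 1.6Pb, so Pb = 144.
Sellers receive Ps = 144 + 61 = 205; Q' = 785 − 4.5·144 = 137.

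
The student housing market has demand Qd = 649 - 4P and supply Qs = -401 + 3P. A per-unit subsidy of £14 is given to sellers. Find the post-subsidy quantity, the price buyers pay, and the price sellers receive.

Q' = 73; buyers pay £144; sellers receive £158

Pre-subsidy: 649 - 4P = -401 + 3P gives P* = 150, Q* = 49.
With the subsidy, sellers receive Ps = Pb + 14 for each unit, where Pb is the price buyers pay.
Supply in terms of Pb becomes Qs = -401 + 3(Pb + 14) = -359 + 3Pb. Setting this equal to demand: 649 - 4Pb = -359 + 3Pb, so Pb = 144.
Sellers receive Ps = 144 + 14 = 158; Q' = 649 − 4·144 = 73.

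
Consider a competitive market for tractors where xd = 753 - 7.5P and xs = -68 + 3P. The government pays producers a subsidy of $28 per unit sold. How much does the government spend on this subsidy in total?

Government cost = $6344

Pre-subsidy: 753 - 7.5P = -68 + 3P gives P* = 1642/21, x* = 1166/7.
With the subsidy, sellers receive Ps = Pb + 28 for each unit, where Pb is the price buyers pay.
Supply in terms of Pb becomes xs = -68 + 3(Pb + 28) = 16 + 3Pb. Setting this equal to demand: 753 - 7.5Pb = 16 + 3Pb, so Pb = 1474/21.
Sellers receive Ps = 1474/21 + 28 = 2062/21; x' = 753 − 7.5·(1474/21) = 1586/7.
Government outlay = subsidy × quantity = 28 × 1586/7 = 6344.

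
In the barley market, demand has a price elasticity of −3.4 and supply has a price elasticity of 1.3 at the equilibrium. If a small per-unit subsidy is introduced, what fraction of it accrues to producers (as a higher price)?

For a small subsidy around the equilibrium, the benefit split depends on the relative slopes, which at a point are proportional to the elasticities.
Buyer share = εs/(εs + |εd|) = 1.3/(1.3 + 3.4) = 13/47; seller share = |εd|/(εs + |εd|) = 34/47.
So producers capture 34/47 of the subsidy.

Producer share = 34/47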